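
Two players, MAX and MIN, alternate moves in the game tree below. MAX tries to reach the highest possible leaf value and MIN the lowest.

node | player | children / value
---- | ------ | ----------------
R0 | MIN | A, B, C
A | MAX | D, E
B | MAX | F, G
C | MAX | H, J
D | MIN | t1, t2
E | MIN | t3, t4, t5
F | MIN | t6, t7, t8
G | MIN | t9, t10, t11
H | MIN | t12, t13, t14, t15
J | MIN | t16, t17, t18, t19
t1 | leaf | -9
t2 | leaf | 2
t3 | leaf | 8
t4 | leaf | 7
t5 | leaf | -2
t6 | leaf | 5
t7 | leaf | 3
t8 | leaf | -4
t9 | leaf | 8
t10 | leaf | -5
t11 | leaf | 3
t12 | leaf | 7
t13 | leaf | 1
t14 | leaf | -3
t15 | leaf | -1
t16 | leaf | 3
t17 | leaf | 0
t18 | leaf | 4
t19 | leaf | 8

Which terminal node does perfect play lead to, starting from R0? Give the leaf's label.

t8

D (MIN): min(-9, 2) = -9
E (MIN): min(8, 7, -2) = -2
A (MAX): max(-9, -2) = -2
F (MIN): min(5, 3, -4) = -4
G (MIN): min(8, -5, 3) = -5
B (MAX): max(-4, -5) = -4
H (MIN): min(7, 1, -3, -1) = -3
J (MIN): min(3, 0, 4, 8) = 0
C (MAX): max(-3, 0) = 0
R0 (MIN): min(-2, -4, 0) = -4
At R0, MIN picks B (lowest: -4).
At B, MAX picks F (highest: -4).
At F, MIN picks t8 (lowest: -4).
Terminal value -4.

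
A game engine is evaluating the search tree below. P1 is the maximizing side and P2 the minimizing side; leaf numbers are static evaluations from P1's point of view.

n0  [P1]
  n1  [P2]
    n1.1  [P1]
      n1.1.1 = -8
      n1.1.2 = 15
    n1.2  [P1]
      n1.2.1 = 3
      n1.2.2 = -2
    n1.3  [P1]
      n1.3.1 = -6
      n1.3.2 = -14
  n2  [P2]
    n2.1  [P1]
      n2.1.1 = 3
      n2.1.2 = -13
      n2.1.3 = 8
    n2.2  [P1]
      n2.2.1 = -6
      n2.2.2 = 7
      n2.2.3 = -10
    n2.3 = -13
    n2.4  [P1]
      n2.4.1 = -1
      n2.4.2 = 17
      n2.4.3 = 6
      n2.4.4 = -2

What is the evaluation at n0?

-6

n1.1 (P1): max(-8, 15) = 15
n1.2 (P1): max(3, -2) = 3
n1.3 (P1): max(-6, -14) = -6
n1 (P2): min(15, 3, -6) = -6
n2.1 (P1): max(3, -13, 8) = 8
n2.2 (P1): max(-6, 7, -10) = 7
n2.4 (P1): max(-1, 17, 6, -2) = 17
n2 (P2): min(8, 7, -13, 17) = -13
n0 (P1): max(-6, -13) = -6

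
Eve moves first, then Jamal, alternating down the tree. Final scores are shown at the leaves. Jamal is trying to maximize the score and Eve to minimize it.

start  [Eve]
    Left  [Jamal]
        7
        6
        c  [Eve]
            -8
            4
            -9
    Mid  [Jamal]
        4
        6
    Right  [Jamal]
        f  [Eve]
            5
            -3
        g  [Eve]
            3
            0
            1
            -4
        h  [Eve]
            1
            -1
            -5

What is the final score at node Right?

-3

f (Eve): min(5, -3) = -3
g (Eve): min(3, 0, 1, -4) = -4
h (Eve): min(1, -1, -5) = -5
Right (Jamal): max(-3, -4, -5) = -3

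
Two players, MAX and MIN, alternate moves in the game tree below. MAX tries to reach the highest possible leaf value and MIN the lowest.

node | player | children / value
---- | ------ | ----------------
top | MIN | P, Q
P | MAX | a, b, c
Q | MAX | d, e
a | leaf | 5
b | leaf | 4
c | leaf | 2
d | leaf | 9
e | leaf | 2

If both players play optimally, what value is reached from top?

5

P (MAX): max(5, 4, 2) = 5
Q (MAX): max(9, 2) = 9
top (MIN): min(5, 9) = 5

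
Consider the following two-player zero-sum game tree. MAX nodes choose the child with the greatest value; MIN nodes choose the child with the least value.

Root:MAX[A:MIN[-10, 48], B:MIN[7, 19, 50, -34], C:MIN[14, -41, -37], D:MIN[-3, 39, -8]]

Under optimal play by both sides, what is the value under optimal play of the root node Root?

-8

A (MIN): min(-10, 48) = -10
B (MIN): min(7, 19, 50, -34) = -34
C (MIN): min(14, -41, -37) = -41
D (MIN): min(-3, 39, -8) = -8
Root (MAX): max(-10, -34, -41, -8) = -8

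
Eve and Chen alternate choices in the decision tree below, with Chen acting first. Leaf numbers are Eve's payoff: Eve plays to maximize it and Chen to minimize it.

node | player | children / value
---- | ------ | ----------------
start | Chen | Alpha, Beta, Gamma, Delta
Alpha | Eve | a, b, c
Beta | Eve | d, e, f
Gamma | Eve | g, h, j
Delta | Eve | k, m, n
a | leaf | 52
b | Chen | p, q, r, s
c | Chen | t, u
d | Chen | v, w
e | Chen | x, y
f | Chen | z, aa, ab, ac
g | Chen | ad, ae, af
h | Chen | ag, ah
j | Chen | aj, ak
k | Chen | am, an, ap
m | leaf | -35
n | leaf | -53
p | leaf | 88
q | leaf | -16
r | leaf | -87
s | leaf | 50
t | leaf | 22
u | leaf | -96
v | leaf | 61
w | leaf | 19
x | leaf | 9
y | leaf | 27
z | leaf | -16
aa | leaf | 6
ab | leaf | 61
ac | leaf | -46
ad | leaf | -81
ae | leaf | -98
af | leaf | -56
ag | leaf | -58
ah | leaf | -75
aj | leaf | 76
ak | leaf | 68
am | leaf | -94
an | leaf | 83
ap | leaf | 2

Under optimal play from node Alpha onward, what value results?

52

b (Chen): min(88, -16, -87, 50) = -87
c (Chen): min(22, -96) = -96
Alpha (Eve): max(52, -87, -96) = 52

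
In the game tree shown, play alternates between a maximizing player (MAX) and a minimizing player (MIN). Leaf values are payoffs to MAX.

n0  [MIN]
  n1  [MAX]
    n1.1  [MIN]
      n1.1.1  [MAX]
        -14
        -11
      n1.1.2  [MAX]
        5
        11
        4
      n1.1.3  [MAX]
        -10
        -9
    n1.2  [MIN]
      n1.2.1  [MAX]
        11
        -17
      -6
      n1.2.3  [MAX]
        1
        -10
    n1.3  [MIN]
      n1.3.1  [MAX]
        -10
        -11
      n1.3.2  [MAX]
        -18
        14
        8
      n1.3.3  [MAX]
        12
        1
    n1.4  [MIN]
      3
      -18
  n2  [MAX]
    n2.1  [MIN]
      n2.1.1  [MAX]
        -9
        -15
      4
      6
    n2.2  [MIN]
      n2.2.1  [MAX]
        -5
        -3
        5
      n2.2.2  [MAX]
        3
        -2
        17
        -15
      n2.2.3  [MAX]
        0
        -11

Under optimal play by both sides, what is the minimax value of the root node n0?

n1.1.1 (MAX): max(-14, -11) = -11
n1.1.2 (MAX): max(5, 11, 4) = 11
n1.1.3 (MAX): max(-10, -9) = -9
n1.1 (MIN): min(-11, 11, -9) = -11
n1.2.1 (MAX): max(11, -17) = 11
n1.2.3 (MAX): max(1, -10) = 1
n1.2 (MIN): min(11, -6, 1) = -6
n1.3.1 (MAX): max(-10, -11) = -10
n1.3.2 (MAX): max(-18, 14, 8) = 14
n1.3.3 (MAX): max(12, 1) = 12
n1.3 (MIN): min(-10, 14, 12) = -10
n1.4 (MIN): min(3, -18) = -18
n1 (MAX): max(-11, -6, -10, -18) = -6
n2.1.1 (MAX): max(-9, -15) = -9
n2.1 (MIN): min(-9, 4, 6) = -9
n2.2.1 (MAX): max(-5, -3, 5) = 5
n2.2.2 (MAX): max(3, -2, 17, -15) = 17
n2.2.3 (MAX): max(0, -11) = 0
n2.2 (MIN): min(5, 17, 0) = 0
n2 (MAX): max(-9, 0) = 0
n0 (MIN): min(-6, 0) = -6

-6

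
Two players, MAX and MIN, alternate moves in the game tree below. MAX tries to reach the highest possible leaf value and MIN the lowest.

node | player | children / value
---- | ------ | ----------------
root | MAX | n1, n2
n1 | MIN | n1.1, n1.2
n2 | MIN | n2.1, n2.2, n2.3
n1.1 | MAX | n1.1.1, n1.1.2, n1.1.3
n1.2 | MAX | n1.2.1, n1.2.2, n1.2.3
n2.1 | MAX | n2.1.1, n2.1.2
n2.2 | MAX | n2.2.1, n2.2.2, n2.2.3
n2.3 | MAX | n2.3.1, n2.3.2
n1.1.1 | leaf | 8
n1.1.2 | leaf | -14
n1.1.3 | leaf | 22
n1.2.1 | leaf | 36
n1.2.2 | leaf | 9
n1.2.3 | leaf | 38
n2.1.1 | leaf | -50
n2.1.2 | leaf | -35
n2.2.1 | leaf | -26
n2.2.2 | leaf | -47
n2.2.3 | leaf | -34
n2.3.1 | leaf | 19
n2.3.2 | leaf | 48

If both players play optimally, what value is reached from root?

22

n1.1 (MAX): max(8, -14, 22) = 22
n1.2 (MAX): max(36, 9, 38) = 38
n1 (MIN): min(22, 38) = 22
n2.1 (MAX): max(-50, -35) = -35
n2.2 (MAX): max(-26, -47, -34) = -26
n2.3 (MAX): max(19, 48) = 48
n2 (MIN): min(-35, -26, 48) = -35
root (MAX): max(22, -35) = 22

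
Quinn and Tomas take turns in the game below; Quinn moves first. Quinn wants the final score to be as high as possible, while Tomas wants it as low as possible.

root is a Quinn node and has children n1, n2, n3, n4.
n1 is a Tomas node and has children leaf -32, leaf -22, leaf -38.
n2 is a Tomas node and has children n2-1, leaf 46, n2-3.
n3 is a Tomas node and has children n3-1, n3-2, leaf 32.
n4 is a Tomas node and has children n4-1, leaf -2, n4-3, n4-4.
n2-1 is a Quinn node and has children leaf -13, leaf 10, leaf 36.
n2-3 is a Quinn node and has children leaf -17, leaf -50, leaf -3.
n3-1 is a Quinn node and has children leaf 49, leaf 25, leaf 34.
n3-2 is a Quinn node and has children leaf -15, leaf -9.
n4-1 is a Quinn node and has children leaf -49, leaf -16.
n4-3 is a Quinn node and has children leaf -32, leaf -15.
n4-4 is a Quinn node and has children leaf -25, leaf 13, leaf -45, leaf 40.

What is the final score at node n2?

n2-1 (Quinn): max(-13, 10, 36) = 36
n2-3 (Quinn): max(-17, -50, -3) = -3
n2 (Tomas): min(36, 46, -3) = -3

-3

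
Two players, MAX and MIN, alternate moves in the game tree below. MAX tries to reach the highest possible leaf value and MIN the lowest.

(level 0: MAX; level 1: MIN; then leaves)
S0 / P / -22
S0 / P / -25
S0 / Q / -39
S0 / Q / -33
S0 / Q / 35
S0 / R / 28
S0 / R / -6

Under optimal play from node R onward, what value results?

R (MIN): min(28, -6) = -6

-6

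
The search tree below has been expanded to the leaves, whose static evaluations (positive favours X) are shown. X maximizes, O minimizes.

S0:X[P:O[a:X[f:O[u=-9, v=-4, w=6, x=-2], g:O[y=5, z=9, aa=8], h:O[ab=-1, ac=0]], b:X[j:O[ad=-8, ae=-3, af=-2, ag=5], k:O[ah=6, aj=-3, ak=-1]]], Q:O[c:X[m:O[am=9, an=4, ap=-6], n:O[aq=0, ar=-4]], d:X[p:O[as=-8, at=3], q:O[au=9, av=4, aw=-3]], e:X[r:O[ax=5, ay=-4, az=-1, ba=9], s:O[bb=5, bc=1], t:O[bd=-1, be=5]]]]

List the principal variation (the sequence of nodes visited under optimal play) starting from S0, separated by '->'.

f (O): min(-9, -4, 6, -2) = -9
g (O): min(5, 9, 8) = 5
h (O): min(-1, 0) = -1
a (X): max(-9, 5, -1) = 5
j (O): min(-8, -3, -2, 5) = -8
k (O): min(6, -3, -1) = -3
b (X): max(-8, -3) = -3
P (O): min(5, -3) = -3
m (O): min(9, 4, -6) = -6
n (O): min(0, -4) = -4
c (X): max(-6, -4) = -4
p (O): min(-8, 3) = -8
q (O): min(9, 4, -3) = -3
d (X): max(-8, -3) = -3
r (O): min(5, -4, -1, 9) = -4
s (O): min(5, 1) = 1
t (O): min(-1, 5) = -1
e (X): max(-4, 1, -1) = 1
Q (O): min(-4, -3, 1) = -4
S0 (X): max(-3, -4) = -3
At S0, X picks P (highest: -3).
At P, O picks b (lowest: -3).
At b, X picks k (highest: -3).
At k, O picks aj (lowest: -3).
Terminal value -3.

S0 -> P -> b -> k -> aj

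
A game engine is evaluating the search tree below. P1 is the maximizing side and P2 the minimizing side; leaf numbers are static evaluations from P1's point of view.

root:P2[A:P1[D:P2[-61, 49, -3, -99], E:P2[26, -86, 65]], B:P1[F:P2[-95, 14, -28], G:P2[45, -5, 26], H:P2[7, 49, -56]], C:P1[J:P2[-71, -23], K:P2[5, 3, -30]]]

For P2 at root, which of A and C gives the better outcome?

D (P2): min(-61, 49, -3, -99) = -99
E (P2): min(26, -86, 65) = -86
A (P1): max(-99, -86) = -86
J (P2): min(-71, -23) = -71
K (P2): min(5, 3, -30) = -30
C (P1): max(-71, -30) = -30
P2 prefers the lower value; A=-86, C=-30. A is better since -86 < -30.

A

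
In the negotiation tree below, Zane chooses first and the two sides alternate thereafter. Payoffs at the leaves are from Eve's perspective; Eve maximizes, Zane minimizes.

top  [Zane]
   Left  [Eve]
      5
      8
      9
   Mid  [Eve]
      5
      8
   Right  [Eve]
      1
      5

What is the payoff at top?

5

Left (Eve): max(5, 8, 9) = 9
Mid (Eve): max(5, 8) = 8
Right (Eve): max(1, 5) = 5
top (Zane): min(9, 8, 5) = 5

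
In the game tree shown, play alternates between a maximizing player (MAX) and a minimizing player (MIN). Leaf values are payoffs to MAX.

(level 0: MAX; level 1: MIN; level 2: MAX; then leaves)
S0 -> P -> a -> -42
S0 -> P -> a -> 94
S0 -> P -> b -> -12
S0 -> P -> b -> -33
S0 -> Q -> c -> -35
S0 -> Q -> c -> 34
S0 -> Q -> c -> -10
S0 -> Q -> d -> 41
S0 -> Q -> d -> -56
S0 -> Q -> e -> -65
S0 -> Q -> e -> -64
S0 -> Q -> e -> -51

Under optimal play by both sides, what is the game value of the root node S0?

a (MAX): max(-42, 94) = 94
b (MAX): max(-12, -33) = -12
P (MIN): min(94, -12) = -12
c (MAX): max(-35, 34, -10) = 34
d (MAX): max(41, -56) = 41
e (MAX): max(-65, -64, -51) = -51
Q (MIN): min(34, 41, -51) = -51
S0 (MAX): max(-12, -51) = -12

-12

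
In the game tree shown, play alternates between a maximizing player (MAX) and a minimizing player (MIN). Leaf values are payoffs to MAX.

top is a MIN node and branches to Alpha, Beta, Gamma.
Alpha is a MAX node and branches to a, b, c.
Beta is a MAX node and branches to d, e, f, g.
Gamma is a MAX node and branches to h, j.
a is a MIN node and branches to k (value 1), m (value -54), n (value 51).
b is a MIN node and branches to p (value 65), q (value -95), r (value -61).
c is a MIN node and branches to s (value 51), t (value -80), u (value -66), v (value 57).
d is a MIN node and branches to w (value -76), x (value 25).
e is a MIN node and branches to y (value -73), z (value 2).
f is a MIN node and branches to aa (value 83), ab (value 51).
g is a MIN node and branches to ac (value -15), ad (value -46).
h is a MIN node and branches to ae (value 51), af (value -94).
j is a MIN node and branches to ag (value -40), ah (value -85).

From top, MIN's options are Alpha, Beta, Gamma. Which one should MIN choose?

a (MIN): min(1, -54, 51) = -54
b (MIN): min(65, -95, -61) = -95
c (MIN): min(51, -80, -66, 57) = -80
Alpha (MAX): max(-54, -95, -80) = -54
d (MIN): min(-76, 25) = -76
e (MIN): min(-73, 2) = -73
f (MIN): min(83, 51) = 51
g (MIN): min(-15, -46) = -46
Beta (MAX): max(-76, -73, 51, -46) = 51
h (MIN): min(51, -94) = -94
j (MIN): min(-40, -85) = -85
Gamma (MAX): max(-94, -85) = -85
top (MIN): min(-54, 51, -85) = -85
MIN at top wants the lowest of {Alpha=-54, Beta=51, Gamma=-85}, so chooses Gamma.

Gamma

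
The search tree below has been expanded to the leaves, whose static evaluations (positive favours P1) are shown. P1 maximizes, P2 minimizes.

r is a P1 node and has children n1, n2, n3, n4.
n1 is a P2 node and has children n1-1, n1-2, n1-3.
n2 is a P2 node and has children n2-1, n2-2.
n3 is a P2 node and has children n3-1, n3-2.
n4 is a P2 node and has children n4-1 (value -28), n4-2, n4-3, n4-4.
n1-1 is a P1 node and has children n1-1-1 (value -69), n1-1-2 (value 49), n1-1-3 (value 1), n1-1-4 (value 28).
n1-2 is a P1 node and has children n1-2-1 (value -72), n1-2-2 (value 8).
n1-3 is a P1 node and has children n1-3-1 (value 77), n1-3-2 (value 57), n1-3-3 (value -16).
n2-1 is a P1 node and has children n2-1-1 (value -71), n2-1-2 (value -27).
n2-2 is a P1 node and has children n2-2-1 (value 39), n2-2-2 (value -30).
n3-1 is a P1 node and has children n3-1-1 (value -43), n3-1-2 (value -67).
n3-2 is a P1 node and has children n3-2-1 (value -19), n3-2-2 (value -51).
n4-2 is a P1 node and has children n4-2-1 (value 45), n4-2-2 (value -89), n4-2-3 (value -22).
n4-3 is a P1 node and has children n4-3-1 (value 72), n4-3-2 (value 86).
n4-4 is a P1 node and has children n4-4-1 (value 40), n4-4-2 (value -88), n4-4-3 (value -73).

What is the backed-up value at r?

8

n1-1 (P1): max(-69, 49, 1, 28) = 49
n1-2 (P1): max(-72, 8) = 8
n1-3 (P1): max(77, 57, -16) = 77
n1 (P2): min(49, 8, 77) = 8
n2-1 (P1): max(-71, -27) = -27
n2-2 (P1): max(39, -30) = 39
n2 (P2): min(-27, 39) = -27
n3-1 (P1): max(-43, -67) = -43
n3-2 (P1): max(-19, -51) = -19
n3 (P2): min(-43, -19) = -43
n4-2 (P1): max(45, -89, -22) = 45
n4-3 (P1): max(72, 86) = 86
n4-4 (P1): max(40, -88, -73) = 40
n4 (P2): min(-28, 45, 86, 40) = -28
r (P1): max(8, -27, -43, -28) = 8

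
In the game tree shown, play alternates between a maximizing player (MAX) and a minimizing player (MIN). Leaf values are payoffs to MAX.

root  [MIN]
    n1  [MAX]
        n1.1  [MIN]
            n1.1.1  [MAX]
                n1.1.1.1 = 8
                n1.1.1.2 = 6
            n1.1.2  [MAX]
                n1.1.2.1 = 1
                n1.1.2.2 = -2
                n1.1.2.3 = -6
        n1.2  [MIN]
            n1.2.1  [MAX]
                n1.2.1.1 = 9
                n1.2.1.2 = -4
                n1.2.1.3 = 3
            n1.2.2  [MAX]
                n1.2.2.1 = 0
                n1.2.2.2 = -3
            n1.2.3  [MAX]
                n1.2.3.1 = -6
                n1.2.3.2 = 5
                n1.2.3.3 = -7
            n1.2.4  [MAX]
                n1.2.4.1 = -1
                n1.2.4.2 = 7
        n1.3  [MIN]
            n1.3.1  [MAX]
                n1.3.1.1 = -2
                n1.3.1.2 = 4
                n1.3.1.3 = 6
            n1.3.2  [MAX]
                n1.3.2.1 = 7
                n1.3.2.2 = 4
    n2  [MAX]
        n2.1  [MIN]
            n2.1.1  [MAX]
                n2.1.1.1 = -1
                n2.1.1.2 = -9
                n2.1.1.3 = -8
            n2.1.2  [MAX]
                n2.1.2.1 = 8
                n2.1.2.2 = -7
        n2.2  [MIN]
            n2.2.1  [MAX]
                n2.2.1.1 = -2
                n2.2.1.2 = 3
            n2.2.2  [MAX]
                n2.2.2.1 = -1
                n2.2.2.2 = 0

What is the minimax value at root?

0

n1.1.1 (MAX): max(8, 6) = 8
n1.1.2 (MAX): max(1, -2, -6) = 1
n1.1 (MIN): min(8, 1) = 1
n1.2.1 (MAX): max(9, -4, 3) = 9
n1.2.2 (MAX): max(0, -3) = 0
n1.2.3 (MAX): max(-6, 5, -7) = 5
n1.2.4 (MAX): max(-1, 7) = 7
n1.2 (MIN): min(9, 0, 5, 7) = 0
n1.3.1 (MAX): max(-2, 4, 6) = 6
n1.3.2 (MAX): max(7, 4) = 7
n1.3 (MIN): min(6, 7) = 6
n1 (MAX): max(1, 0, 6) = 6
n2.1.1 (MAX): max(-1, -9, -8) = -1
n2.1.2 (MAX): max(8, -7) = 8
n2.1 (MIN): min(-1, 8) = -1
n2.2.1 (MAX): max(-2, 3) = 3
n2.2.2 (MAX): max(-1, 0) = 0
n2.2 (MIN): min(3, 0) = 0
n2 (MAX): max(-1, 0) = 0
root (MIN): min(6, 0) = 0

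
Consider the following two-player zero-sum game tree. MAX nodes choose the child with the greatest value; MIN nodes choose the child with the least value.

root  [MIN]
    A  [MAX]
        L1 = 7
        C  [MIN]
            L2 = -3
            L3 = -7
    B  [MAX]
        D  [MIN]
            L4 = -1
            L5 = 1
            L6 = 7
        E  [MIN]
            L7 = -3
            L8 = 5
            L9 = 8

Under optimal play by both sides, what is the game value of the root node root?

C (MIN): min(-3, -7) = -7
A (MAX): max(7, -7) = 7
D (MIN): min(-1, 1, 7) = -1
E (MIN): min(-3, 5, 8) = -3
B (MAX): max(-1, -3) = -1
root (MIN): min(7, -1) = -1

-1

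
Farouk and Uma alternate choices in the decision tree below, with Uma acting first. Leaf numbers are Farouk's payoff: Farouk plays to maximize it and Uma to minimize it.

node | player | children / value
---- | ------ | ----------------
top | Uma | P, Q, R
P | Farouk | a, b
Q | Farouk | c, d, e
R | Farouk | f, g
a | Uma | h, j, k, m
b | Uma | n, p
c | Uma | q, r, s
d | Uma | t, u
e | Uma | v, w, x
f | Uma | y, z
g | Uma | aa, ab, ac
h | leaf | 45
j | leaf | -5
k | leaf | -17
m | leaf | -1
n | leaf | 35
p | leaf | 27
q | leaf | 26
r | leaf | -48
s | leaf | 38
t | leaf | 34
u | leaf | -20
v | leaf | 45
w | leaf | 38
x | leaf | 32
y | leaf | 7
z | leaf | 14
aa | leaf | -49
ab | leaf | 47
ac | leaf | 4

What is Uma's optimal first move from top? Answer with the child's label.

R

a (Uma): min(45, -5, -17, -1) = -17
b (Uma): min(35, 27) = 27
P (Farouk): max(-17, 27) = 27
c (Uma): min(26, -48, 38) = -48
d (Uma): min(34, -20) = -20
e (Uma): min(45, 38, 32) = 32
Q (Farouk): max(-48, -20, 32) = 32
f (Uma): min(7, 14) = 7
g (Uma): min(-49, 47, 4) = -49
R (Farouk): max(7, -49) = 7
top (Uma): min(27, 32, 7) = 7
Uma at top wants the lowest of {P=27, Q=32, R=7}, so chooses R.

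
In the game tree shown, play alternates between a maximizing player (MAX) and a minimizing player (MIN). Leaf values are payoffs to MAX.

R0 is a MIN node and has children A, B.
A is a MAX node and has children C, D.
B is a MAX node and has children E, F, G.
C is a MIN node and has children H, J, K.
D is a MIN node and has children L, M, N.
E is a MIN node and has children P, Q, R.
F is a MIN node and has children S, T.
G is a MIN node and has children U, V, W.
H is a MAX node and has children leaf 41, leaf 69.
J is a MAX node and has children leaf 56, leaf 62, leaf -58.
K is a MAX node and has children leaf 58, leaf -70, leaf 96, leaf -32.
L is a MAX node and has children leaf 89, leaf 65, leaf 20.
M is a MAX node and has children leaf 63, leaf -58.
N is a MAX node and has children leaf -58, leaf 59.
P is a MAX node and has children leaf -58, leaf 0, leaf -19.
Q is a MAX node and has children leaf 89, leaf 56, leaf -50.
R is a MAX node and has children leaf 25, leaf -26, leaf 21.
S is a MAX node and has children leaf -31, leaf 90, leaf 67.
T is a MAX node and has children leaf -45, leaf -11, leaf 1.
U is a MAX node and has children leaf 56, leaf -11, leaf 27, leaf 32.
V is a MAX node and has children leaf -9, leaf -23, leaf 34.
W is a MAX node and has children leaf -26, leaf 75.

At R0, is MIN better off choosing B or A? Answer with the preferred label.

B

P (MAX): max(-58, 0, -19) = 0
Q (MAX): max(89, 56, -50) = 89
R (MAX): max(25, -26, 21) = 25
E (MIN): min(0, 89, 25) = 0
S (MAX): max(-31, 90, 67) = 90
T (MAX): max(-45, -11, 1) = 1
F (MIN): min(90, 1) = 1
U (MAX): max(56, -11, 27, 32) = 56
V (MAX): max(-9, -23, 34) = 34
W (MAX): max(-26, 75) = 75
G (MIN): min(56, 34, 75) = 34
B (MAX): max(0, 1, 34) = 34
H (MAX): max(41, 69) = 69
J (MAX): max(56, 62, -58) = 62
K (MAX): max(58, -70, 96, -32) = 96
C (MIN): min(69, 62, 96) = 62
L (MAX): max(89, 65, 20) = 89
M (MAX): max(63, -58) = 63
N (MAX): max(-58, 59) = 59
D (MIN): min(89, 63, 59) = 59
A (MAX): max(62, 59) = 62
MIN prefers the lower value; B=34, A=62. B is better since 34 < 62.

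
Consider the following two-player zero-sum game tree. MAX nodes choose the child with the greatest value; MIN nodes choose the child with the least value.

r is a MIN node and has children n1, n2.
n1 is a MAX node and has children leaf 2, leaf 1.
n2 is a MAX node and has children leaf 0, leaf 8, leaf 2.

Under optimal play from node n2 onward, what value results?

8

n2 (MAX): max(0, 8, 2) = 8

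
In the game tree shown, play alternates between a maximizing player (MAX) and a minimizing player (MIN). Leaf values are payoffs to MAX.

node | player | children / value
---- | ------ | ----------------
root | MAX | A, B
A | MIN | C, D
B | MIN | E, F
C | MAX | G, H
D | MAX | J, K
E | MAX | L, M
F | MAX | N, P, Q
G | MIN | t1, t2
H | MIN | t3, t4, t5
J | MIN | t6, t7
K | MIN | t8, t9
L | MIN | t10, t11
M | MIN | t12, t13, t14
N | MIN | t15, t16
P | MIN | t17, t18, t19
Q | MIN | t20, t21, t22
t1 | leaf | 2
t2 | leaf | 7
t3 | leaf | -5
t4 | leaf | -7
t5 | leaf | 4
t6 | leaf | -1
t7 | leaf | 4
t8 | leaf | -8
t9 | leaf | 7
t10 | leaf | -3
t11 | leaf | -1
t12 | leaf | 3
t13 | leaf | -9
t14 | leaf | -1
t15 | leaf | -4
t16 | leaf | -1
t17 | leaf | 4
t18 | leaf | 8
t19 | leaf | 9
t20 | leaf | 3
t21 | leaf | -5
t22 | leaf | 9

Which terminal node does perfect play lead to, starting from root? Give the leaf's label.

t6

G (MIN): min(2, 7) = 2
H (MIN): min(-5, -7, 4) = -7
C (MAX): max(2, -7) = 2
J (MIN): min(-1, 4) = -1
K (MIN): min(-8, 7) = -8
D (MAX): max(-1, -8) = -1
A (MIN): min(2, -1) = -1
L (MIN): min(-3, -1) = -3
M (MIN): min(3, -9, -1) = -9
E (MAX): max(-3, -9) = -3
N (MIN): min(-4, -1) = -4
P (MIN): min(4, 8, 9) = 4
Q (MIN): min(3, -5, 9) = -5
F (MAX): max(-4, 4, -5) = 4
B (MIN): min(-3, 4) = -3
root (MAX): max(-1, -3) = -1
At root, MAX picks A (highest: -1).
At A, MIN picks D (lowest: -1).
At D, MAX picks J (highest: -1).
At J, MIN picks t6 (lowest: -1).
Terminal value -1.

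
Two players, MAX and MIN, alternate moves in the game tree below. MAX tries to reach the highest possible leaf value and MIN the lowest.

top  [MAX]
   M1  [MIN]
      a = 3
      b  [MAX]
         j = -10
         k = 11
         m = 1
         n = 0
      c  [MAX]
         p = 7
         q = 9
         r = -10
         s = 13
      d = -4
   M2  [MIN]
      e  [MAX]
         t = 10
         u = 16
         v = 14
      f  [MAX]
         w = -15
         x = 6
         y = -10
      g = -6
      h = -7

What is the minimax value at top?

b (MAX): max(-10, 11, 1, 0) = 11
c (MAX): max(7, 9, -10, 13) = 13
M1 (MIN): min(3, 11, 13, -4) = -4
e (MAX): max(10, 16, 14) = 16
f (MAX): max(-15, 6, -10) = 6
M2 (MIN): min(16, 6, -6, -7) = -7
top (MAX): max(-4, -7) = -4

-4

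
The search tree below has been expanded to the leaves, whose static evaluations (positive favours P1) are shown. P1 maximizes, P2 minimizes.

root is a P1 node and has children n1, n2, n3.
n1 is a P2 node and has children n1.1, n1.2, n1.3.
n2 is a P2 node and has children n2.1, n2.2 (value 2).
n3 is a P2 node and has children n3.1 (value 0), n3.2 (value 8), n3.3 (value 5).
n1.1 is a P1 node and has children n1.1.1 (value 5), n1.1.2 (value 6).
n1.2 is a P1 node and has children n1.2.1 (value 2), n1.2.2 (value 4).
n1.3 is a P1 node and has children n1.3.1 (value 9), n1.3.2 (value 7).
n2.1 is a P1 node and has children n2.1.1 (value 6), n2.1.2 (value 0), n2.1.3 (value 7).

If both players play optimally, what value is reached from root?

n1.1 (P1): max(5, 6) = 6
n1.2 (P1): max(2, 4) = 4
n1.3 (P1): max(9, 7) = 9
n1 (P2): min(6, 4, 9) = 4
n2.1 (P1): max(6, 0, 7) = 7
n2 (P2): min(7, 2) = 2
n3 (P2): min(0, 8, 5) = 0
root (P1): max(4, 2, 0) = 4

4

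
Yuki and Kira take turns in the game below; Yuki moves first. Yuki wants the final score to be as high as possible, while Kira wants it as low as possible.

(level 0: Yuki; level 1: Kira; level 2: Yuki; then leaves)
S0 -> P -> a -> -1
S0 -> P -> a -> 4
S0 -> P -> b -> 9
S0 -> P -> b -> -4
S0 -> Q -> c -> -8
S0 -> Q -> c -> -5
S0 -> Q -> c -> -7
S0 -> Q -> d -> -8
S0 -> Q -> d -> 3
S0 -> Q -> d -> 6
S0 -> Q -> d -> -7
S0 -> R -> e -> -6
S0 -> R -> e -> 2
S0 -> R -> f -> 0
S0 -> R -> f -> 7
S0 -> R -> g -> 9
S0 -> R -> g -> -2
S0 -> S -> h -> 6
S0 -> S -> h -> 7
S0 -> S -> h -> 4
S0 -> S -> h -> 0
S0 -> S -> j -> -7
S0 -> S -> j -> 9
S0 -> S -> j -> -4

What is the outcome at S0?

7

a (Yuki): max(-1, 4) = 4
b (Yuki): max(9, -4) = 9
P (Kira): min(4, 9) = 4
c (Yuki): max(-8, -5, -7) = -5
d (Yuki): max(-8, 3, 6, -7) = 6
Q (Kira): min(-5, 6) = -5
e (Yuki): max(-6, 2) = 2
f (Yuki): max(0, 7) = 7
g (Yuki): max(9, -2) = 9
R (Kira): min(2, 7, 9) = 2
h (Yuki): max(6, 7, 4, 0) = 7
j (Yuki): max(-7, 9, -4) = 9
S (Kira): min(7, 9) = 7
S0 (Yuki): max(4, -5, 2, 7) = 7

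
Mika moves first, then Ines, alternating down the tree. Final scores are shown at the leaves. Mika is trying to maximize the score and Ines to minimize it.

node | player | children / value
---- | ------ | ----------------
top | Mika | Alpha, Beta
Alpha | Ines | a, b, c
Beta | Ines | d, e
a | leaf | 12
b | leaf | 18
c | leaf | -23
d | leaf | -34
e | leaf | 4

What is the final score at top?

Alpha (Ines): min(12, 18, -23) = -23
Beta (Ines): min(-34, 4) = -34
top (Mika): max(-23, -34) = -23

-23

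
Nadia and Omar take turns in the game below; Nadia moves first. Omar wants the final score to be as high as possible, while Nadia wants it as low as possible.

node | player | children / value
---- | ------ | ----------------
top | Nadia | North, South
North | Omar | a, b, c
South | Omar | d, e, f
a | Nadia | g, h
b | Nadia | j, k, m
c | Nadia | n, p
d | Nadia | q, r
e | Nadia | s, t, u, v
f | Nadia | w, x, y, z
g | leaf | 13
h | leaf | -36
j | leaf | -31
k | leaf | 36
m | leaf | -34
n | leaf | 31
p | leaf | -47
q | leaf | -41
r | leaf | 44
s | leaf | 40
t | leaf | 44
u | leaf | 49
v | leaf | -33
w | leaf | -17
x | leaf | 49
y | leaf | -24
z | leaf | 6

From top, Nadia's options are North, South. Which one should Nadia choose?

a (Nadia): min(13, -36) = -36
b (Nadia): min(-31, 36, -34) = -34
c (Nadia): min(31, -47) = -47
North (Omar): max(-36, -34, -47) = -34
d (Nadia): min(-41, 44) = -41
e (Nadia): min(40, 44, 49, -33) = -33
f (Nadia): min(-17, 49, -24, 6) = -24
South (Omar): max(-41, -33, -24) = -24
top (Nadia): min(-34, -24) = -34
Nadia at top wants the lowest of {North=-34, South=-24}, so chooses North.

North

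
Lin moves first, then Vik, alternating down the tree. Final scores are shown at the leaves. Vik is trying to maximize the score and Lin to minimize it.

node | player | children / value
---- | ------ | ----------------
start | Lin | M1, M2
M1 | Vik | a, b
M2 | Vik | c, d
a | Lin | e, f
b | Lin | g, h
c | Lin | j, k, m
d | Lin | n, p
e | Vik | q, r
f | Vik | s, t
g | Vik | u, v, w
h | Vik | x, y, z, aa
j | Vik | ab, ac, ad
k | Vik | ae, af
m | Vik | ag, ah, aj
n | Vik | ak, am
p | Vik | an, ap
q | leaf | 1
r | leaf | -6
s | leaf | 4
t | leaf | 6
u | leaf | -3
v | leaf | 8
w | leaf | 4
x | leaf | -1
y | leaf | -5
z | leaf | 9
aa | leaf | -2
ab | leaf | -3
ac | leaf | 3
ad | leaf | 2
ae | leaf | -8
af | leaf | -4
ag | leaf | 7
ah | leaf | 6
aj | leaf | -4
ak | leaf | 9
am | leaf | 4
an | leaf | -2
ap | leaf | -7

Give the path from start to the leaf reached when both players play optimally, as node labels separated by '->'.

start -> M2 -> d -> p -> an

e (Vik): max(1, -6) = 1
f (Vik): max(4, 6) = 6
a (Lin): min(1, 6) = 1
g (Vik): max(-3, 8, 4) = 8
h (Vik): max(-1, -5, 9, -2) = 9
b (Lin): min(8, 9) = 8
M1 (Vik): max(1, 8) = 8
j (Vik): max(-3, 3, 2) = 3
k (Vik): max(-8, -4) = -4
m (Vik): max(7, 6, -4) = 7
c (Lin): min(3, -4, 7) = -4
n (Vik): max(9, 4) = 9
p (Vik): max(-2, -7) = -2
d (Lin): min(9, -2) = -2
M2 (Vik): max(-4, -2) = -2
start (Lin): min(8, -2) = -2
At start, Lin picks M2 (lowest: -2).
At M2, Vik picks d (highest: -2).
At d, Lin picks p (lowest: -2).
At p, Vik picks an (highest: -2).
Terminal value -2.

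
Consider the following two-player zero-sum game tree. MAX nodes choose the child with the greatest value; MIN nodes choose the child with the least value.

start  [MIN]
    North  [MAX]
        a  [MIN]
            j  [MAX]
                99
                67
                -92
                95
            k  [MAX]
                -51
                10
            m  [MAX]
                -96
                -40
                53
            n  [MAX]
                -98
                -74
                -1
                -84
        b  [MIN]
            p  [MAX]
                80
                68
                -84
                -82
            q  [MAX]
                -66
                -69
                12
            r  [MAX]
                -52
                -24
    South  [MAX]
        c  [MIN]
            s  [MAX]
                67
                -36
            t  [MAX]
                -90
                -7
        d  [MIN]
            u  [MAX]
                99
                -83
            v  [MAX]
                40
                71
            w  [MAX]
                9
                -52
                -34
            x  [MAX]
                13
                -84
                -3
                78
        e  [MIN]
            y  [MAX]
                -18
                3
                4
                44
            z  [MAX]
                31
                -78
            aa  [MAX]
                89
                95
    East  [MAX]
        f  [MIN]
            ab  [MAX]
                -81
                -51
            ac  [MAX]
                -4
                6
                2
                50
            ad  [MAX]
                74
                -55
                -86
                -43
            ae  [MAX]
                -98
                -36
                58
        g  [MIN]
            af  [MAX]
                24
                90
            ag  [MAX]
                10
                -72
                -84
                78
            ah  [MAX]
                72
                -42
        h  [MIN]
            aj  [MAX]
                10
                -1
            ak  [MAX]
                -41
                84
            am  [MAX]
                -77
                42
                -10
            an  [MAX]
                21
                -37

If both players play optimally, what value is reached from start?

-1

j (MAX): max(99, 67, -92, 95) = 99
k (MAX): max(-51, 10) = 10
m (MAX): max(-96, -40, 53) = 53
n (MAX): max(-98, -74, -1, -84) = -1
a (MIN): min(99, 10, 53, -1) = -1
p (MAX): max(80, 68, -84, -82) = 80
q (MAX): max(-66, -69, 12) = 12
r (MAX): max(-52, -24) = -24
b (MIN): min(80, 12, -24) = -24
North (MAX): max(-1, -24) = -1
s (MAX): max(67, -36) = 67
t (MAX): max(-90, -7) = -7
c (MIN): min(67, -7) = -7
u (MAX): max(99, -83) = 99
v (MAX): max(40, 71) = 71
w (MAX): max(9, -52, -34) = 9
x (MAX): max(13, -84, -3, 78) = 78
d (MIN): min(99, 71, 9, 78) = 9
y (MAX): max(-18, 3, 4, 44) = 44
z (MAX): max(31, -78) = 31
aa (MAX): max(89, 95) = 95
e (MIN): min(44, 31, 95) = 31
South (MAX): max(-7, 9, 31) = 31
ab (MAX): max(-81, -51) = -51
ac (MAX): max(-4, 6, 2, 50) = 50
ad (MAX): max(74, -55, -86, -43) = 74
ae (MAX): max(-98, -36, 58) = 58
f (MIN): min(-51, 50, 74, 58) = -51
af (MAX): max(24, 90) = 90
ag (MAX): max(10, -72, -84, 78) = 78
ah (MAX): max(72, -42) = 72
g (MIN): min(90, 78, 72) = 72
aj (MAX): max(10, -1) = 10
ak (MAX): max(-41, 84) = 84
am (MAX): max(-77, 42, -10) = 42
an (MAX): max(21, -37) = 21
h (MIN): min(10, 84, 42, 21) = 10
East (MAX): max(-51, 72, 10) = 72
start (MIN): min(-1, 31, 72) = -1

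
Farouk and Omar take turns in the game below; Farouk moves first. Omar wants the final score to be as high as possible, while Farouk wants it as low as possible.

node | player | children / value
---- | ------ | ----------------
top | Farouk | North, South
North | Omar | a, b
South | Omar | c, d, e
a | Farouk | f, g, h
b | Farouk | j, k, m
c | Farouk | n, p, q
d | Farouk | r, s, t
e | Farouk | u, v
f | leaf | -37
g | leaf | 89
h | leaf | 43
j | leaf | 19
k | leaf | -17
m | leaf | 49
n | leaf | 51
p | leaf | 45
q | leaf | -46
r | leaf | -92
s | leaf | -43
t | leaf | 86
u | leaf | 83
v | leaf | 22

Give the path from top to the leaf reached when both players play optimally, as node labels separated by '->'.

top -> North -> b -> k

a (Farouk): min(-37, 89, 43) = -37
b (Farouk): min(19, -17, 49) = -17
North (Omar): max(-37, -17) = -17
c (Farouk): min(51, 45, -46) = -46
d (Farouk): min(-92, -43, 86) = -92
e (Farouk): min(83, 22) = 22
South (Omar): max(-46, -92, 22) = 22
top (Farouk): min(-17, 22) = -17
At top, Farouk picks North (lowest: -17).
At North, Omar picks b (highest: -17).
At b, Farouk picks k (lowest: -17).
Terminal value -17.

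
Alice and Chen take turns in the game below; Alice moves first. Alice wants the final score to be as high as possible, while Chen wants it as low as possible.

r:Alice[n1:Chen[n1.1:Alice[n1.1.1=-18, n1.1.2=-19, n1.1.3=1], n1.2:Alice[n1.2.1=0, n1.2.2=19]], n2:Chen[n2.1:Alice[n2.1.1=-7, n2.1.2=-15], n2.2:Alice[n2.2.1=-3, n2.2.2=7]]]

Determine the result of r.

1

n1.1 (Alice): max(-18, -19, 1) = 1
n1.2 (Alice): max(0, 19) = 19
n1 (Chen): min(1, 19) = 1
n2.1 (Alice): max(-7, -15) = -7
n2.2 (Alice): max(-3, 7) = 7
n2 (Chen): min(-7, 7) = -7
r (Alice): max(1, -7) = 1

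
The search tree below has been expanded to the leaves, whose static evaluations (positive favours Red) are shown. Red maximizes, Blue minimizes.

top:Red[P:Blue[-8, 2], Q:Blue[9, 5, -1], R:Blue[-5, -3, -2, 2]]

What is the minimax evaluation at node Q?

-1

Q (Blue): min(9, 5, -1) = -1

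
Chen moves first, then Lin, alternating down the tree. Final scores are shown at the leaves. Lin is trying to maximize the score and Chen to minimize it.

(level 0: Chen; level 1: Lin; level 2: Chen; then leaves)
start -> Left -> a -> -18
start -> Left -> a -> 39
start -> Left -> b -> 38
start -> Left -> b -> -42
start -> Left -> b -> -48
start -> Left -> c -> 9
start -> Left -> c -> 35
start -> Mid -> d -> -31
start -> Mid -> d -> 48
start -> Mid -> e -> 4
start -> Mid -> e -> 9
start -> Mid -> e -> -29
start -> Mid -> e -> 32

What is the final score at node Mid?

d (Chen): min(-31, 48) = -31
e (Chen): min(4, 9, -29, 32) = -29
Mid (Lin): max(-31, -29) = -29

-29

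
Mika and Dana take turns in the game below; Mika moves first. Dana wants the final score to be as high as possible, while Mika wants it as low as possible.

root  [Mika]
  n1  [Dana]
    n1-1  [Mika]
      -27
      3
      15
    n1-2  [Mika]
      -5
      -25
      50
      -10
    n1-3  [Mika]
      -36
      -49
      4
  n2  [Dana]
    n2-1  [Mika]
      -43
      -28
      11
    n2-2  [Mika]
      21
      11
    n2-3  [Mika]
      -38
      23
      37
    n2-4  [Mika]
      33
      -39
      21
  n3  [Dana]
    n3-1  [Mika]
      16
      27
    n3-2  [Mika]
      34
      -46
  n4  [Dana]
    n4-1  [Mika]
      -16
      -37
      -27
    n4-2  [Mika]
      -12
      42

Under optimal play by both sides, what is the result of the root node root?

n1-1 (Mika): min(-27, 3, 15) = -27
n1-2 (Mika): min(-5, -25, 50, -10) = -25
n1-3 (Mika): min(-36, -49, 4) = -49
n1 (Dana): max(-27, -25, -49) = -25
n2-1 (Mika): min(-43, -28, 11) = -43
n2-2 (Mika): min(21, 11) = 11
n2-3 (Mika): min(-38, 23, 37) = -38
n2-4 (Mika): min(33, -39, 21) = -39
n2 (Dana): max(-43, 11, -38, -39) = 11
n3-1 (Mika): min(16, 27) = 16
n3-2 (Mika): min(34, -46) = -46
n3 (Dana): max(16, -46) = 16
n4-1 (Mika): min(-16, -37, -27) = -37
n4-2 (Mika): min(-12, 42) = -12
n4 (Dana): max(-37, -12) = -12
root (Mika): min(-25, 11, 16, -12) = -25

-25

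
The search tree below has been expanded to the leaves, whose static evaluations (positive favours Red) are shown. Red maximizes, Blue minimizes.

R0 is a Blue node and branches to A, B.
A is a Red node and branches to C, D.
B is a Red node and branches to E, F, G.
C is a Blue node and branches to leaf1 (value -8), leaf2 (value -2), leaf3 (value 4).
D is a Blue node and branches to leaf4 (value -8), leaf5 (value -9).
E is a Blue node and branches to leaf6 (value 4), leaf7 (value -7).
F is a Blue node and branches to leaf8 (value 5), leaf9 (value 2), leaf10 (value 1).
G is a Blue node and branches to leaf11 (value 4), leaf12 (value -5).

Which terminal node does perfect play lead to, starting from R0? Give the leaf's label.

leaf1

C (Blue): min(-8, -2, 4) = -8
D (Blue): min(-8, -9) = -9
A (Red): max(-8, -9) = -8
E (Blue): min(4, -7) = -7
F (Blue): min(5, 2, 1) = 1
G (Blue): min(4, -5) = -5
B (Red): max(-7, 1, -5) = 1
R0 (Blue): min(-8, 1) = -8
At R0, Blue picks A (lowest: -8).
At A, Red picks C (highest: -8).
At C, Blue picks leaf1 (lowest: -8).
Terminal value -8.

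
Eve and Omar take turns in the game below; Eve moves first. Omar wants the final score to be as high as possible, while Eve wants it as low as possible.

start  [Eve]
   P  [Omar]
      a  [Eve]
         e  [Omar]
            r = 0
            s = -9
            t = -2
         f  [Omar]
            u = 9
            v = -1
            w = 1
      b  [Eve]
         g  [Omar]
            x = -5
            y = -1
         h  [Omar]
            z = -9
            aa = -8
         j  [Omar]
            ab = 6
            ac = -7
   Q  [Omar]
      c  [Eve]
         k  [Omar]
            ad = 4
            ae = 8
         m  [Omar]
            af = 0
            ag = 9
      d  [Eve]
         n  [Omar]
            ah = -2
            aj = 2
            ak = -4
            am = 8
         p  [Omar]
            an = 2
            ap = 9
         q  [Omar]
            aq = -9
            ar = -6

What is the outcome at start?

e (Omar): max(0, -9, -2) = 0
f (Omar): max(9, -1, 1) = 9
a (Eve): min(0, 9) = 0
g (Omar): max(-5, -1) = -1
h (Omar): max(-9, -8) = -8
j (Omar): max(6, -7) = 6
b (Eve): min(-1, -8, 6) = -8
P (Omar): max(0, -8) = 0
k (Omar): max(4, 8) = 8
m (Omar): max(0, 9) = 9
c (Eve): min(8, 9) = 8
n (Omar): max(-2, 2, -4, 8) = 8
p (Omar): max(2, 9) = 9
q (Omar): max(-9, -6) = -6
d (Eve): min(8, 9, -6) = -6
Q (Omar): max(8, -6) = 8
start (Eve): min(0, 8) = 0

0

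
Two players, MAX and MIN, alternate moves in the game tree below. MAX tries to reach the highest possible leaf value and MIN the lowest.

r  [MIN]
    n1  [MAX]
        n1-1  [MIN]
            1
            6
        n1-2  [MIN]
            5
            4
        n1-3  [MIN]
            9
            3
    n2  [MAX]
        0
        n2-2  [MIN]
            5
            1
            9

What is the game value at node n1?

n1-1 (MIN): min(1, 6) = 1
n1-2 (MIN): min(5, 4) = 4
n1-3 (MIN): min(9, 3) = 3
n1 (MAX): max(1, 4, 3) = 4

4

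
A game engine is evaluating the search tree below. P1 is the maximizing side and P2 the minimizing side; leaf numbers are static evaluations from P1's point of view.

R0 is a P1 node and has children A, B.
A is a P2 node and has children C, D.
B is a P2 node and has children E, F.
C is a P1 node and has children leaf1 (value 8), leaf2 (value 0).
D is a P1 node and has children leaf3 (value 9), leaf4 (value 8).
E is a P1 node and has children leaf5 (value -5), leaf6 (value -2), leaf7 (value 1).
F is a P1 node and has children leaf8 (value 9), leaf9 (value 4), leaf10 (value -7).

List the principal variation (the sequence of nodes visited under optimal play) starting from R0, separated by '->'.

C (P1): max(8, 0) = 8
D (P1): max(9, 8) = 9
A (P2): min(8, 9) = 8
E (P1): max(-5, -2, 1) = 1
F (P1): max(9, 4, -7) = 9
B (P2): min(1, 9) = 1
R0 (P1): max(8, 1) = 8
At R0, P1 picks A (highest: 8).
At A, P2 picks C (lowest: 8).
At C, P1 picks leaf1 (highest: 8).
Terminal value 8.

R0 -> A -> C -> leaf1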